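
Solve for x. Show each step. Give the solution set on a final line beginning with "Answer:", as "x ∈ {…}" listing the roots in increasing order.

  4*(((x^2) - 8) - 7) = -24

Step 1. [4*(((x^2) - 8) - 7) = -24] 4 out front; divide by 4, so div: ((x^2) - 8) - 7 = -6.
Step 2. [((x^2) - 8) - 7 = -6] the outer -7 inverts by adding 7, so sub: (x^2) - 8 = 1.
Step 3. [(x^2) - 8 = 1] the outer -8 inverts by adding 8. So sub: x^2 = 9.
Step 4. [x^2 = 9] LHS squared, RHS 9 ≥ 0: apply √ (±), so sqrt: x = 3 or -3.

Answer: x ∈ {-3, 3}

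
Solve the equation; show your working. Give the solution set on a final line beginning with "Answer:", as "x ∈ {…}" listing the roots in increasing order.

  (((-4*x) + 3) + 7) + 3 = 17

Step 1. [(((-4*x) + 3) + 7) + 3 = 17] 3 comes off first (subtract 3). So sub: ((-4*x) + 3) + 7 = 14.
Step 2. [((-4*x) + 3) + 7 = 14] 7 comes off first (subtract 7) ⇒ sub: (-4*x) + 3 = 7.
Step 3. [(-4*x) + 3 = 7] subtract 3: x sits inside (… + 3). So sub: -4*x = 4.
Step 4. [-4*x = 4] divide by the outer -4. So div: x = -1.

Answer: x ∈ {-1}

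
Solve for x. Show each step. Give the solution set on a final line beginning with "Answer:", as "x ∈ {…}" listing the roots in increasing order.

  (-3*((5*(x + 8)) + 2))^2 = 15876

Step 1. [(-3*((5*(x + 8)) + 2))^2 = 15876] 15876 ≥ 0, LHS is (·)² — take ±√, so sqrt: -3*((5*(x + 8)) + 2) = 126 or -126.
Step 2. [-3*((5*(x + 8)) + 2) = 126 or -126] -3·(inner) — divide through by -3, so div: (5*(x + 8)) + 2 = -42 or 42.
Step 3. [(5*(x + 8)) + 2 = -42 or 42] +2 is outermost — subtract 2 both sides. So sub: 5*(x + 8) = -44 or 40.
Step 4. [5*(x + 8) = -44 or 40] 5 out front; divide by 5, so div: x + 8 = -44/5 or 8.
Step 5. [x + 8 = -44/5 or 8] peel the +8: subtract 8 from each side ⇒ sub: x = -84/5 or 0.

Answer: x ∈ {-84/5, 0}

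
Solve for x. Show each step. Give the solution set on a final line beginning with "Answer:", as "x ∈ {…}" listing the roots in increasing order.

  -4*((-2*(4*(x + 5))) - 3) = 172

Step 1. [-4*((-2*(4*(x + 5))) - 3) = 172] leading coefficient -4: divide by -4 ⇒ div: (-2*(4*(x + 5))) - 3 = -43.
Step 2. [(-2*(4*(x + 5))) - 3 = -43] the outer -3 inverts by adding 3, so sub: -2*(4*(x + 5)) = -40.
Step 3. [-2*(4*(x + 5)) = -40] leading coefficient -2: divide by -2 ⇒ div: 4*(x + 5) = 20.
Step 4. [4*(x + 5) = 20] 4·(inner) — divide through by 4 ⇒ div: x + 5 = 5.
Step 5. [x + 5 = 5] 5 comes off first (subtract 5). So sub: x = 0.

Answer: x ∈ {0}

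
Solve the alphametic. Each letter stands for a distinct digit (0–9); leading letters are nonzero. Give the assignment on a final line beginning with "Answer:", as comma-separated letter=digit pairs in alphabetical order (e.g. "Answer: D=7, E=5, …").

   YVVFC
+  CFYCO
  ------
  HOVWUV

Step 1. [H] H is the leading digit of a 6-digit sum of two 5-digit numbers; the final carry is exactly 1, so H=1.
Step 2. [col 1: C + O ≡ V (mod 10)] O=3 is one option consistent with column 1 (C + O ≡ V (mod 10), carry-in 0) — take it. So O=3.
Step 3. [col 1: C + O ≡ V (mod 10)] C=5 is one option consistent with column 1 (C + O ≡ V (mod 10), carry-in 0) — take it ⇒ C=5.
Step 4. [col 1: C + O ≡ V (mod 10)] from column 1 (C=5, O=3, carry-in 0, digits 1,3,5 already taken and all letters distinct): V must equal 8, so V=8.
Step 5. [col 2: F + C ≡ U (mod 10)] several values work for F in column 2 (F + C ≡ U (mod 10), carry-in 0); try F=9, so F=9.
Step 6. [col 2: F + C ≡ U (mod 10)] column 2: given F=9, C=5, carry-in 0, and digits 1,3,5,8,9 already taken and all letters distinct, F+C≡U (mod 10) forces U=4. So U=4.
Step 7. [col 3: V + Y ≡ W (mod 10)] in column 3 we have V+Y≡W with carry-in 1; given V=8 and digits 1,3,4,5,8,9 already taken and all letters distinct, that pins W to 6. So W=6.
Step 8. [col 3: V + Y ≡ W (mod 10)] column 3: given V=8, W=6, carry-in 1, and digits 1,3,4,5,6,8,9 already taken and all letters distinct, V+Y≡W (mod 10) forces Y=7, so Y=7.

Answer: C=5, F=9, H=1, O=3, U=4, V=8, W=6, Y=7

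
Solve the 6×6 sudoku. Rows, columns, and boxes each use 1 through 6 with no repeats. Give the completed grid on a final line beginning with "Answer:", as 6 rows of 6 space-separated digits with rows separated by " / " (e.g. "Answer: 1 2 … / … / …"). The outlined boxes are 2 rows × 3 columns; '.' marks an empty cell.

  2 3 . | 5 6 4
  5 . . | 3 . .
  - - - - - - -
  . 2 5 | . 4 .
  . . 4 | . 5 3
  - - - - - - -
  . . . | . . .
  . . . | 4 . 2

Step 1. [r2c6∈{1}] r2c6 has the single candidate 1, so r2c6=1.
Step 2. [r3c6∈{6}] only 6 remains possible at r3c6, so r3c6=6.
Step 3. [r5c4∈{1,6}] col 4 places 6 nowhere but r5c4. So r5c4=6.
Step 4. [r5c1∈{1,3,4}] in col 1, 4 fits only at r5c1. So r5c1=4.
Step 5. [r6c2∈{1,5,6}] 5 has one home in row 6: r6c2, so r6c2=5.
Step 6. [r5c2∈{1}] r5c2's peers cover all but 1 ⇒ r5c2=1.
Step 7. [r2c3∈{6}] nothing but 6 survives at r2c3 ⇒ r2c3=6.
Step 8. [r6c3∈{3}] r6c3 is down to just 3. So r6c3=3.
Step 9. [r3c4∈{1}] r3c4 is down to just 1, so r3c4=1.
Step 10. [r4c2∈{6}] r4c2 has the single candidate 6. So r4c2=6.
Step 11. [r2c5∈{2}] only 2 remains possible at r2c5. So r2c5=2.
Step 12. [r5c5∈{3}] nothing but 3 survives at r5c5, so r5c5=3.
Step 13. [r3c1∈{3}] r3c1 is down to just 3. So r3c1=3.
Step 14. [r2c2∈{4}] only 4 remains possible at r2c2. So r2c2=4.
Step 15. [r6c1∈{6}] r6c1's peers cover all but 6. So r6c1=6.
Step 16. [r1c3∈{1}] nothing but 1 survives at r1c3, so r1c3=1.
Step 17. [r5c6∈{5}] r5c6 has the single candidate 5, so r5c6=5.
Step 18. [r5c3∈{2}] r5c3's peers cover all but 2. So r5c3=2.
Step 19. [r4c4∈{2}] r4c4 is down to just 2. So r4c4=2.
Step 20. [r4c1∈{1}] nothing but 1 survives at r4c1, so r4c1=1.
Step 21. [r6c5∈{1}] nothing but 1 survives at r6c5 ⇒ r6c5=1.

Answer: 2 3 1 5 6 4 / 5 4 6 3 2 1 / 3 2 5 1 4 6 / 1 6 4 2 5 3 / 4 1 2 6 3 5 / 6 5 3 4 1 2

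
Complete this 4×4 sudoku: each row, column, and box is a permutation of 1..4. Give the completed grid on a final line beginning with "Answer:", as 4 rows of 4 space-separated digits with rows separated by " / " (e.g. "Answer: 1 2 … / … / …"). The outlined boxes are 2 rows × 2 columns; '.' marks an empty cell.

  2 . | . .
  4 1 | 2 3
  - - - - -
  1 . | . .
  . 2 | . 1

Step 1. [r4c3∈{3,4}] in row 4, 4 fits only at r4c3 ⇒ r4c3=4.
Step 2. [r3c2∈{3,4}] in row 3, 4 fits only at r3c2, so r3c2=4.
Step 3. [r1c4∈{4}] only 4 remains possible at r1c4, so r1c4=4.
Step 4. [r3c4∈{2}] r3c4 has the single candidate 2, so r3c4=2.
Step 5. [r1c2∈{3}] nothing but 3 survives at r1c2, so r1c2=3.
Step 6. [r3c3∈{3}] r3c3 has the single candidate 3. So r3c3=3.
Step 7. [r1c3∈{1}] nothing but 1 survives at r1c3, so r1c3=1.
Step 8. [r4c1∈{3}] only 3 remains possible at r4c1, so r4c1=3.

Answer: 2 3 1 4 / 4 1 2 3 / 1 4 3 2 / 3 2 4 1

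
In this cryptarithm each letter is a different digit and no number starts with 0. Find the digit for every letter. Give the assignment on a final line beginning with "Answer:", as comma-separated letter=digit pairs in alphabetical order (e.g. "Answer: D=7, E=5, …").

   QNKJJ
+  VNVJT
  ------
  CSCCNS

Step 1. [C] C is the leading digit of a 6-digit sum of two 5-digit numbers; the final carry is exactly 1 ⇒ C=1.
Step 2. [col 1: J + T ≡ S (mod 10)] column 1 (J + T ≡ S (mod 10), carry-in 0) doesn't pin T yet; pick T=6 and continue. So T=6.
Step 3. [col 1: J + T ≡ S (mod 10)] S=3 is one option consistent with column 1 (J + T ≡ S (mod 10), carry-in 0) — take it. So S=3.
Step 4. [col 1: J + T ≡ S (mod 10)] from column 1 (T=6, S=3, carry-in 0, digits 1,3,6 already taken and all letters distinct): J must equal 7, so J=7.
Step 5. [col 2: J + J ≡ N (mod 10)] in column 2 we have J+J≡N with carry-in 1; given J=7 and digits 1,3,6,7 already taken and all letters distinct, that pins N to 5 ⇒ N=5.
Step 6. [col 3: K + V ≡ C (mod 10)] column 3 (K + V ≡ C (mod 10), carry-in 1) doesn't pin K yet; pick K=2 and continue. So K=2.
Step 7. [col 3: K + V ≡ C (mod 10)] column 3 reads K+V+carry(1)=C with K=2, C=1; with digits 1,2,3,5,6,7 already taken and all letters distinct, the only value for V is 8. So V=8.
Step 8. [col 5: Q + V ≡ S (mod 10)] in column 5 we have Q+V≡S with carry-in 1; given V=8, S=3 and digits 1,2,3,5,6,7,8 already taken and all letters distinct, that pins Q to 4, so Q=4.

Answer: C=1, J=7, K=2, N=5, Q=4, S=3, T=6, V=8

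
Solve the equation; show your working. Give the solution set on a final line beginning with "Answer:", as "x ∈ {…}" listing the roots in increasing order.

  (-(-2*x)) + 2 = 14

Step 1. [(-(-2*x)) + 2 = 14] +2 is outermost — subtract 2 both sides, so sub: -(-2*x) = 12.
Step 2. [-(-2*x) = 12] flip signs both sides. So neg: -2*x = -12.
Step 3. [-2*x = -12] leading coefficient -2: divide by -2 ⇒ div: x = 6.

Answer: x ∈ {6}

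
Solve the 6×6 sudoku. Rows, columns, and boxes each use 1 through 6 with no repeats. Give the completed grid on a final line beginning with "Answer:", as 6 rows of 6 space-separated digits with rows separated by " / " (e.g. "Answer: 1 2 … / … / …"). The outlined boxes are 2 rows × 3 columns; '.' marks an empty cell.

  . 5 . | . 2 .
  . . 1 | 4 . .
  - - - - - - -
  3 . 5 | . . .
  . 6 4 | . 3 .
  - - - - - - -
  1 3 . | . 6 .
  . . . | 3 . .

Step 1. [r5c6∈{2,4,5}] 4 has one home in row 5: r5c6 ⇒ r5c6=4.
Step 2. [r6c1∈{2,4,5,6}] col 1 places 5 nowhere but r6c1 ⇒ r6c1=5.
Step 3. [r3c2∈{1,2}] across col 2, 1 lands solely at r3c2, so r3c2=1.
Step 4. [r4c1∈{2}] r4c1 has the single candidate 2 ⇒ r4c1=2.
Step 5. [r5c3∈{2}] nothing but 2 survives at r5c3, so r5c3=2.
Step 6. [r2c1∈{6}] only 6 remains possible at r2c1 ⇒ r2c1=6.
Step 7. [r6c6∈{1,2}] in row 6, 2 fits only at r6c6 ⇒ r6c6=2.
Step 8. [r2c6∈{3,5}] row 2 places 3 nowhere but r2c6, so r2c6=3.
Step 9. [r3c6∈{6}] r3c6 is down to just 6. So r3c6=6.
Step 10. [r4c6∈{1,5}] r4c6 is the only open cell in col 6 admitting 5. So r4c6=5.
Step 11. [r1c4∈{1,6}] 6 has one home in row 1: r1c4 ⇒ r1c4=6.
Step 12. [r2c2∈{2}] nothing but 2 survives at r2c2 ⇒ r2c2=2.
Step 13. [r1c1∈{4}] r1c1 has the single candidate 4 ⇒ r1c1=4.
Step 14. [r1c3∈{3}] r1c3's peers cover all but 3. So r1c3=3.
Step 15. [r5c4∈{5}] r5c4 has the single candidate 5, so r5c4=5.
Step 16. [r1c6∈{1}] r1c6's peers cover all but 1. So r1c6=1.
Step 17. [r6c2∈{4}] r6c2 is down to just 4. So r6c2=4.
Step 18. [r3c5∈{4}] nothing but 4 survives at r3c5 ⇒ r3c5=4.
Step 19. [r2c5∈{5}] r2c5 has the single candidate 5, so r2c5=5.
Step 20. [r3c4∈{2}] r3c4's peers cover all but 2. So r3c4=2.
Step 21. [r6c3∈{6}] only 6 remains possible at r6c3, so r6c3=6.
Step 22. [r4c4∈{1}] only 1 remains possible at r4c4 ⇒ r4c4=1.
Step 23. [r6c5∈{1}] r6c5 is down to just 1, so r6c5=1.

Answer: 4 5 3 6 2 1 / 6 2 1 4 5 3 / 3 1 5 2 4 6 / 2 6 4 1 3 5 / 1 3 2 5 6 4 / 5 4 6 3 1 2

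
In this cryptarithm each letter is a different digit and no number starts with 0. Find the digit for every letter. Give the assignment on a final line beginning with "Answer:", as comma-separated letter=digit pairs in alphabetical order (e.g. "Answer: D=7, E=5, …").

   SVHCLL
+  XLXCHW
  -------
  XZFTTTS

Step 1. [X] X is the leading digit of a 7-digit sum of two 6-digit numbers; the final carry is exactly 1 ⇒ X=1.
Step 2. [col 1: L + W ≡ S (mod 10)] no forcing yet in column 1 (carry-in 0); S=9 is free and consistent — try it, so S=9.
Step 3. [col 1: L + W ≡ S (mod 10)] L=2 is one option consistent with column 1 (L + W ≡ S (mod 10), carry-in 0) — take it ⇒ L=2.
Step 4. [col 1: L + W ≡ S (mod 10)] column 1: given L=2, S=9, carry-in 0, and digits 1,2,9 already taken and all letters distinct, L+W≡S (mod 10) forces W=7 ⇒ W=7.
Step 5. [col 2: L + H ≡ T (mod 10)] column 2 (L + H ≡ T (mod 10), carry-in 0) doesn't pin T yet; pick T=6 and continue ⇒ T=6.
Step 6. [col 2: L + H ≡ T (mod 10)] from column 2 (L=2, T=6, carry-in 0, digits 1,2,6,7,9 already taken and all letters distinct): H must equal 4, so H=4.
Step 7. [col 3: C + C ≡ T (mod 10)] no forcing yet in column 3 (carry-in 0); C=8 is free and consistent — try it. So C=8.
Step 8. [col 5: V + L ≡ F (mod 10)] column 5: given L=2, carry-in 0, and digits 1,2,4,6,7,8,9 already taken and all letters distinct, V+L≡F (mod 10) forces F=5. So F=5.
Step 9. [col 5: V + L ≡ F (mod 10)] in column 5 we have V+L≡F with carry-in 0; given L=2, F=5 and digits 1,2,4,5,6,7,8,9 already taken and all letters distinct, that pins V to 3 ⇒ V=3.
Step 10. [col 6: S + X ≡ Z (mod 10)] from column 6 (S=9, X=1, carry-in 0, digits 1,2,3,4,5,6,7,8,9 already taken and all letters distinct): Z must equal 0, so Z=0.

Answer: C=8, F=5, H=4, L=2, S=9, T=6, V=3, W=7, X=1, Z=0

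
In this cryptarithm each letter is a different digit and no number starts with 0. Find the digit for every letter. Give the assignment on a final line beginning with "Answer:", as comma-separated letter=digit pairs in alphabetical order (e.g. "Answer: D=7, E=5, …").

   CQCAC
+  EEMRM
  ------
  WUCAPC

Step 1. [col 1: C + M ≡ C (mod 10)] from column 1 (nothing yet, carry-in 0, all letters distinct, none taken yet): M must equal 0. So M=0.
Step 2. [col 1: C + M ≡ C (mod 10)] column 1 (C + M ≡ C (mod 10), carry-in 0) doesn't pin C yet; pick C=4 and continue, so C=4.
Step 3. [col 2: A + R ≡ P (mod 10)] column 2 (A + R ≡ P (mod 10), carry-in 0) doesn't pin R yet; pick R=7 and continue ⇒ R=7.
Step 4. [col 2: A + R ≡ P (mod 10)] no forcing yet in column 2 (carry-in 0); P=2 is free and consistent — try it, so P=2.
Step 5. [W] the sum has 6 digits but both addends have 5; that extra leading digit W is the final carry, namely 1, so W=1.
Step 6. [col 2: A + R ≡ P (mod 10)] column 2: given R=7, P=2, carry-in 0, and digits 0,1,2,4,7 already taken and all letters distinct, A+R≡P (mod 10) forces A=5 ⇒ A=5.
Step 7. [col 4: Q + E ≡ C (mod 10)] column 4 (Q + E ≡ C (mod 10), carry-in 0) doesn't pin Q yet; pick Q=6 and continue, so Q=6.
Step 8. [col 4: Q + E ≡ C (mod 10)] column 4: given Q=6, C=4, carry-in 0, and digits 0,1,2,4,5,6,7 already taken and all letters distinct, Q+E≡C (mod 10) forces E=8. So E=8.
Step 9. [col 5: C + E ≡ U (mod 10)] from column 5 (C=4, E=8, carry-in 1, digits 0,1,2,4,5,6,7,8 already taken and all letters distinct): U must equal 3. So U=3.

Answer: A=5, C=4, E=8, M=0, P=2, Q=6, R=7, U=3, W=1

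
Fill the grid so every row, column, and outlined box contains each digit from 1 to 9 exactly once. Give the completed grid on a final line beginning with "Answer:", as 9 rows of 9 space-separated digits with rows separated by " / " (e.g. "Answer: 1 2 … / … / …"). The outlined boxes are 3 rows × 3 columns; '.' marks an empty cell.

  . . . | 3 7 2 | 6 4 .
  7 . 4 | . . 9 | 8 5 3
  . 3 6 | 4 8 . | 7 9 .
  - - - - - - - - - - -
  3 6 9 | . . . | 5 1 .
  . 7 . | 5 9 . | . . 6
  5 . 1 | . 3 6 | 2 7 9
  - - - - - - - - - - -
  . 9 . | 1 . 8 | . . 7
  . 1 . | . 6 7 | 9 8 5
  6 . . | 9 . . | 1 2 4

Step 1. [r9c5∈{5}] only 5 remains possible at r9c5. So r9c5=5.
Step 2. [r8c4∈{2}] r8c4's peers cover all but 2 ⇒ r8c4=2.
Step 3. [r9c2∈{8}] r9c2 has the single candidate 8. So r9c2=8.
Step 4. [r7c3∈{2,3,5}] r7c3 is the only open cell in row 7 admitting 5, so r7c3=5.
Step 5. [r7c1∈{2,4}] across row 7, 2 lands solely at r7c1. So r7c1=2.
Step 6. [r3c1∈{1}] r3c1 has the single candidate 1. So r3c1=1.
Step 7. [r5c7∈{3,4}] across col 7, 4 lands solely at r5c7. So r5c7=4.
Step 8. [r1c3∈{8}] r1c3 is down to just 8. So r1c3=8.
Step 9. [r7c5∈{4}] r7c5's peers cover all but 4 ⇒ r7c5=4.
Step 10. [r9c6∈{3}] r9c6's peers cover all but 3 ⇒ r9c6=3.
Step 11. [r5c8∈{3}] r5c8 has the single candidate 3. So r5c8=3.
Step 12. [r4c9∈{8}] r4c9 has the single candidate 8 ⇒ r4c9=8.
Step 13. [r1c1∈{9}] r1c1 is down to just 9, so r1c1=9.
Step 14. [r4c5∈{2}] r4c5's peers cover all but 2 ⇒ r4c5=2.
Step 15. [r8c1∈{4}] only 4 remains possible at r8c1, so r8c1=4.
Step 16. [r3c9∈{2}] r3c9's peers cover all but 2 ⇒ r3c9=2.
Step 17. [r7c7∈{3}] r7c7 has the single candidate 3. So r7c7=3.
Step 18. [r5c3∈{2}] r5c3's peers cover all but 2, so r5c3=2.
Step 19. [r8c3∈{3}] only 3 remains possible at r8c3 ⇒ r8c3=3.
Step 20. [r2c4∈{6}] only 6 remains possible at r2c4. So r2c4=6.
Step 21. [r5c6∈{1}] r5c6 has the single candidate 1 ⇒ r5c6=1.
Step 22. [r5c1∈{8}] r5c1 has the single candidate 8. So r5c1=8.
Step 23. [r4c4∈{7}] r4c4 has the single candidate 7 ⇒ r4c4=7.
Step 24. [r2c5∈{1}] r2c5 is down to just 1 ⇒ r2c5=1.
Step 25. [r4c6∈{4}] r4c6 is down to just 4, so r4c6=4.
Step 26. [r6c2∈{4}] r6c2's peers cover all but 4. So r6c2=4.
Step 27. [r6c4∈{8}] r6c4 has the single candidate 8 ⇒ r6c4=8.
Step 28. [r1c9∈{1}] nothing but 1 survives at r1c9. So r1c9=1.
Step 29. [r7c8∈{6}] nothing but 6 survives at r7c8 ⇒ r7c8=6.
Step 30. [r9c3∈{7}] r9c3's peers cover all but 7, so r9c3=7.
Step 31. [r2c2∈{2}] only 2 remains possible at r2c2 ⇒ r2c2=2.
Step 32. [r1c2∈{5}] nothing but 5 survives at r1c2. So r1c2=5.
Step 33. [r3c6∈{5}] nothing but 5 survives at r3c6, so r3c6=5.

Answer: 9 5 8 3 7 2 6 4 1 / 7 2 4 6 1 9 8 5 3 / 1 3 6 4 8 5 7 9 2 / 3 6 9 7 2 4 5 1 8 / 8 7 2 5 9 1 4 3 6 / 5 4 1 8 3 6 2 7 9 / 2 9 5 1 4 8 3 6 7 / 4 1 3 2 6 7 9 8 5 / 6 8 7 9 5 3 1 2 4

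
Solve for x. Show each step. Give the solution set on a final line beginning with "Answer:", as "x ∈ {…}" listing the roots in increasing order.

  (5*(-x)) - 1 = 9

Step 1. [(5*(-x)) - 1 = 9] 1 comes off first (add 1) ⇒ sub: 5*(-x) = 10.
Step 2. [5*(-x) = 10] 5 out front; divide by 5 ⇒ div: -x = 2.
Step 3. [-x = 2] LHS negated; negate both sides, so neg: x = -2.

Answer: x ∈ {-2}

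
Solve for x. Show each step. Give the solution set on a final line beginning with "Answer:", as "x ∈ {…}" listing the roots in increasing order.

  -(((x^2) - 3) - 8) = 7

Step 1. [-(((x^2) - 3) - 8) = 7] leading − — multiply by −1. So neg: ((x^2) - 3) - 8 = -7.
Step 2. [((x^2) - 3) - 8 = -7] the outer -8 inverts by adding 8. So sub: (x^2) - 3 = 1.
Step 3. [(x^2) - 3 = 1] the outer -3 inverts by adding 3 ⇒ sub: x^2 = 4.
Step 4. [x^2 = 4] √ both sides: 4 ≥ 0 gives two branches, so sqrt: x = 2 or -2.

Answer: x ∈ {-2, 2}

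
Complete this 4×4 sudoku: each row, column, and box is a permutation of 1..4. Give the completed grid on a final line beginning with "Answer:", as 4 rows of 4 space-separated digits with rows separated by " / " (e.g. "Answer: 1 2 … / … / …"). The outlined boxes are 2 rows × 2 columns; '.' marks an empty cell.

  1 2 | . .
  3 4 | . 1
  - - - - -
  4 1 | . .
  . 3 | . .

Step 1. [r4c3∈{1,2,4}] row 4 places 1 nowhere but r4c3, so r4c3=1.
Step 2. [r4c4∈{2,4}] r4c4 is the only open cell in row 4 admitting 4, so r4c4=4.
Step 3. [r3c4∈{2,3}] col 4 places 2 nowhere but r3c4. So r3c4=2.
Step 4. [r1c3∈{3,4}] 4 has one home in row 1: r1c3, so r1c3=4.
Step 5. [r1c4∈{3}] r1c4's peers cover all but 3 ⇒ r1c4=3.
Step 6. [r3c3∈{3}] nothing but 3 survives at r3c3 ⇒ r3c3=3.
Step 7. [r2c3∈{2}] nothing but 2 survives at r2c3. So r2c3=2.
Step 8. [r4c1∈{2}] r4c1 is down to just 2, so r4c1=2.

Answer: 1 2 4 3 / 3 4 2 1 / 4 1 3 2 / 2 3 1 4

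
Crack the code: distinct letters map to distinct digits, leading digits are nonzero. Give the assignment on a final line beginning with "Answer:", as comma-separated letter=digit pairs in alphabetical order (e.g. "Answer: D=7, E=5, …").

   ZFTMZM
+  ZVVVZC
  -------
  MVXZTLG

Step 1. [col 1: M + C ≡ G (mod 10)] several values work for M in column 1 (M + C ≡ G (mod 10), carry-in 0); try M=1, so M=1.
Step 2. [col 1: M + C ≡ G (mod 10)] G=0 is one option consistent with column 1 (M + C ≡ G (mod 10), carry-in 0) — take it ⇒ G=0.
Step 3. [col 1: M + C ≡ G (mod 10)] from column 1 (M=1, G=0, carry-in 0, digits 0,1 already taken and all letters distinct): C must equal 9. So C=9.
Step 4. [col 2: Z + Z ≡ L (mod 10)] L=3 is one option consistent with column 2 (Z + Z ≡ L (mod 10), carry-in 1) — take it, so L=3.
Step 5. [col 2: Z + Z ≡ L (mod 10)] from column 2 (L=3, carry-in 1, digits 0,1,3,9 already taken and all letters distinct): Z must equal 6. So Z=6.
Step 6. [col 3: M + V ≡ T (mod 10)] T=4 is one option consistent with column 3 (M + V ≡ T (mod 10), carry-in 1) — take it. So T=4.
Step 7. [col 3: M + V ≡ T (mod 10)] from column 3 (M=1, T=4, carry-in 1, digits 0,1,3,4,6,9 already taken and all letters distinct): V must equal 2 ⇒ V=2.
Step 8. [col 5: F + V ≡ X (mod 10)] column 5 reads F+V+carry(0)=X with V=2; with digits 0,1,2,3,4,6,9 already taken and all letters distinct, the only value for X is 7. So X=7.
Step 9. [col 5: F + V ≡ X (mod 10)] in column 5 we have F+V≡X with carry-in 0; given V=2, X=7 and digits 0,1,2,3,4,6,7,9 already taken and all letters distinct, that pins F to 5 ⇒ F=5.

Answer: C=9, F=5, G=0, L=3, M=1, T=4, V=2, X=7, Z=6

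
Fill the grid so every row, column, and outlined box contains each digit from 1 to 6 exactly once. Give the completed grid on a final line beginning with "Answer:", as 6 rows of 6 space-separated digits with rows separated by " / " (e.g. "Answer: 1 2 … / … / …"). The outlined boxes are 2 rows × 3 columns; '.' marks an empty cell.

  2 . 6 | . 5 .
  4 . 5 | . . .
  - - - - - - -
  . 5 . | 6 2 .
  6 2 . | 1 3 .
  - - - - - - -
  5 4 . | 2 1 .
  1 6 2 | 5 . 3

Step 1. [r3c6∈{4}] r3c6 is down to just 4, so r3c6=4.
Step 2. [r1c6∈{1}] r1c6's peers cover all but 1 ⇒ r1c6=1.
Step 3. [r2c4∈{3}] r2c4 is down to just 3 ⇒ r2c4=3.
Step 4. [r2c6∈{2,6}] row 2 places 2 nowhere but r2c6, so r2c6=2.
Step 5. [r5c3∈{3}] r5c3 is down to just 3. So r5c3=3.
Step 6. [r4c3∈{4}] r4c3's peers cover all but 4 ⇒ r4c3=4.
Step 7. [r2c2∈{1}] r2c2 is down to just 1. So r2c2=1.
Step 8. [r3c1∈{3}] r3c1's peers cover all but 3, so r3c1=3.
Step 9. [r1c4∈{4}] nothing but 4 survives at r1c4. So r1c4=4.
Step 10. [r3c3∈{1}] r3c3's peers cover all but 1. So r3c3=1.
Step 11. [r5c6∈{6}] r5c6 has the single candidate 6 ⇒ r5c6=6.
Step 12. [r4c6∈{5}] nothing but 5 survives at r4c6, so r4c6=5.
Step 13. [r6c5∈{4}] r6c5 has the single candidate 4 ⇒ r6c5=4.
Step 14. [r2c5∈{6}] r2c5 is down to just 6. So r2c5=6.
Step 15. [r1c2∈{3}] nothing but 3 survives at r1c2 ⇒ r1c2=3.

Answer: 2 3 6 4 5 1 / 4 1 5 3 6 2 / 3 5 1 6 2 4 / 6 2 4 1 3 5 / 5 4 3 2 1 6 / 1 6 2 5 4 3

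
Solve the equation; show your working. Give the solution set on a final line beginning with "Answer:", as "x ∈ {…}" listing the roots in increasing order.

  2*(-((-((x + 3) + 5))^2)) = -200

Step 1. [2*(-((-((x + 3) + 5))^2)) = -200] divide by the outer 2, so div: -((-((x + 3) + 5))^2) = -100.
Step 2. [-((-((x + 3) + 5))^2) = -100] LHS negated; negate both sides ⇒ neg: (-((x + 3) + 5))^2 = 100.
Step 3. [(-((x + 3) + 5))^2 = 100] 100 ≥ 0, LHS is (·)² — take ±√ ⇒ sqrt: -((x + 3) + 5) = 10 or -10.
Step 4. [-((x + 3) + 5) = 10 or -10] leading − — multiply by −1, so neg: (x + 3) + 5 = -10 or 10.
Step 5. [(x + 3) + 5 = -10 or 10] 5 comes off first (subtract 5). So sub: x + 3 = -15 or 5.
Step 6. [x + 3 = -15 or 5] subtract 3: x sits inside (… + 3). So sub: x = -18 or 2.

Answer: x ∈ {-18, 2}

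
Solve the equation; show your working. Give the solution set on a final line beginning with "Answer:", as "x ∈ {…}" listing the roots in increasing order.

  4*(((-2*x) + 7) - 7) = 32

Step 1. [4*(((-2*x) + 7) - 7) = 32] 4·(inner) — divide through by 4 ⇒ div: ((-2*x) + 7) - 7 = 8.
Step 2. [((-2*x) + 7) - 7 = 8] 7 comes off first (add 7) ⇒ sub: (-2*x) + 7 = 15.
Step 3. [(-2*x) + 7 = 15] subtract 7: x sits inside (… + 7), so sub: -2*x = 8.
Step 4. [-2*x = 8] -2 out front; divide by -2. So div: x = -4.

Answer: x ∈ {-4}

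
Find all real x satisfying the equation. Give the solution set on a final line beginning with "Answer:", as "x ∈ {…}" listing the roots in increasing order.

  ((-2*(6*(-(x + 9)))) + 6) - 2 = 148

Step 1. [((-2*(6*(-(x + 9)))) + 6) - 2 = 148] add 2: x sits inside (… - 2). So sub: (-2*(6*(-(x + 9)))) + 6 = 150.
Step 2. [(-2*(6*(-(x + 9)))) + 6 = 150] -2 divides every term; factor it out. So factor: (6*(-(x + 9))) - 3 = -75.
Step 3. [(6*(-(x + 9))) - 3 = -75] the outer -3 inverts by adding 3. So sub: 6*(-(x + 9)) = -72.
Step 4. [6*(-(x + 9)) = -72] leading coefficient 6: divide by 6 ⇒ div: -(x + 9) = -12.
Step 5. [-(x + 9) = -12] LHS negated; negate both sides, so neg: x + 9 = 12.
Step 6. [x + 9 = 12] the outer +9 inverts by subtracting 9. So sub: x = 3.

Answer: x ∈ {3}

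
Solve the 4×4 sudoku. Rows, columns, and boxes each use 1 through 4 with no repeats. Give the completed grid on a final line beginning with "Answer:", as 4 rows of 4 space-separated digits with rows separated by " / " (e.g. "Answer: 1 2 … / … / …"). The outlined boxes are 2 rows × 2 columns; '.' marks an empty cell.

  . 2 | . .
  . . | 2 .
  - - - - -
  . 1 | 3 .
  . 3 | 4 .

Step 1. [r1c3∈{1}] r1c3 is down to just 1, so r1c3=1.
Step 2. [r2c2∈{4}] r2c2's peers cover all but 4. So r2c2=4.
Step 3. [r2c4∈{3}] only 3 remains possible at r2c4 ⇒ r2c4=3.
Step 4. [r4c1∈{2}] only 2 remains possible at r4c1. So r4c1=2.
Step 5. [r1c1∈{3}] r1c1 has the single candidate 3, so r1c1=3.
Step 6. [r3c1∈{4}] only 4 remains possible at r3c1 ⇒ r3c1=4.
Step 7. [r3c4∈{2}] r3c4 is down to just 2, so r3c4=2.
Step 8. [r2c1∈{1}] r2c1 has the single candidate 1 ⇒ r2c1=1.
Step 9. [r4c4∈{1}] only 1 remains possible at r4c4. So r4c4=1.
Step 10. [r1c4∈{4}] nothing but 4 survives at r1c4 ⇒ r1c4=4.

Answer: 3 2 1 4 / 1 4 2 3 / 4 1 3 2 / 2 3 4 1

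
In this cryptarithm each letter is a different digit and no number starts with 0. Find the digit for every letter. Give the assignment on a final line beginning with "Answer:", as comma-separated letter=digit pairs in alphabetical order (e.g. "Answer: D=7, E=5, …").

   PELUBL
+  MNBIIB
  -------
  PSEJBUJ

Step 1. [col 1: L + B ≡ J (mod 10)] several values work for J in column 1 (L + B ≡ J (mod 10), carry-in 0); try J=3. So J=3.
Step 2. [col 1: L + B ≡ J (mod 10)] B=7 is one option consistent with column 1 (L + B ≡ J (mod 10), carry-in 0) — take it. So B=7.
Step 3. [P] the sum has 7 digits but both addends have 6; that extra leading digit P is the final carry, namely 1 ⇒ P=1.
Step 4. [col 1: L + B ≡ J (mod 10)] from column 1 (B=7, J=3, carry-in 0, digits 1,3,7 already taken and all letters distinct): L must equal 6, so L=6.
Step 5. [col 2: B + I ≡ U (mod 10)] I=4 is one option consistent with column 2 (B + I ≡ U (mod 10), carry-in 1) — take it, so I=4.
Step 6. [col 2: B + I ≡ U (mod 10)] column 2: given B=7, I=4, carry-in 1, and digits 1,3,4,6,7 already taken and all letters distinct, B+I≡U (mod 10) forces U=2. So U=2.
Step 7. [col 5: E + N ≡ E (mod 10)] column 5 reads E+N+carry(1)=E with nothing yet; with digits 1,2,3,4,6,7 already taken and all letters distinct, the only value for N is 9. So N=9.
Step 8. [col 5: E + N ≡ E (mod 10)] E=5 is one option consistent with column 5 (E + N ≡ E (mod 10), carry-in 1) — take it ⇒ E=5.
Step 9. [col 6: P + M ≡ S (mod 10)] column 6: given P=1, carry-in 1, and digits 1,2,3,4,5,6,7,9 already taken and all letters distinct, P+M≡S (mod 10) forces S=0, so S=0.
Step 10. [col 6: P + M ≡ S (mod 10)] in column 6 we have P+M≡S with carry-in 1; given P=1, S=0 and digits 0,1,2,3,4,5,6,7,9 already taken and all letters distinct, that pins M to 8. So M=8.

Answer: B=7, E=5, I=4, J=3, L=6, M=8, N=9, P=1, S=0, U=2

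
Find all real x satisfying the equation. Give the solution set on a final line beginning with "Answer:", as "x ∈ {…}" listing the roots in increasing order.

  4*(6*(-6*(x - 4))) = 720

Step 1. [4*(6*(-6*(x - 4))) = 720] divide by the outer 4. So div: 6*(-6*(x - 4)) = 180.
Step 2. [6*(-6*(x - 4)) = 180] 6·(inner) — divide through by 6. So div: -6*(x - 4) = 30.
Step 3. [-6*(x - 4) = 30] divide by the outer -6. So div: x - 4 = -5.
Step 4. [x - 4 = -5] the outer -4 inverts by adding 4 ⇒ sub: x = -1.

Answer: x ∈ {-1}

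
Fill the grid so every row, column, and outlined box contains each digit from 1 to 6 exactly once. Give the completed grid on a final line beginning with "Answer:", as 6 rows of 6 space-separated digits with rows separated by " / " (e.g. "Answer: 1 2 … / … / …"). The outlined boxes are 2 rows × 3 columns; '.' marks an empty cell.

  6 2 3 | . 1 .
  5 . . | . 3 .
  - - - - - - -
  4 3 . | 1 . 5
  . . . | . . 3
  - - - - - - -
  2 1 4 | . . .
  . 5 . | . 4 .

Step 1. [r5c6∈{6}] only 6 remains possible at r5c6. So r5c6=6.
Step 2. [r4c2∈{6}] only 6 remains possible at r4c2 ⇒ r4c2=6.
Step 3. [r1c6∈{4}] r1c6 is down to just 4 ⇒ r1c6=4.
Step 4. [r4c5∈{2}] r4c5's peers cover all but 2 ⇒ r4c5=2.
Step 5. [r5c4∈{3,5}] across row 5, 3 lands solely at r5c4. So r5c4=3.
Step 6. [r6c4∈{2}] r6c4 has the single candidate 2. So r6c4=2.
Step 7. [r4c1∈{1}] r4c1 is down to just 1 ⇒ r4c1=1.
Step 8. [r3c3∈{2}] r3c3 is down to just 2 ⇒ r3c3=2.
Step 9. [r6c6∈{1}] r6c6's peers cover all but 1 ⇒ r6c6=1.
Step 10. [r4c3∈{5}] r4c3 has the single candidate 5 ⇒ r4c3=5.
Step 11. [r2c6∈{2}] r2c6 has the single candidate 2, so r2c6=2.
Step 12. [r6c1∈{3}] nothing but 3 survives at r6c1 ⇒ r6c1=3.
Step 13. [r2c4∈{6}] r2c4's peers cover all but 6. So r2c4=6.
Step 14. [r2c2∈{4}] r2c2 has the single candidate 4, so r2c2=4.
Step 15. [r4c4∈{4}] only 4 remains possible at r4c4 ⇒ r4c4=4.
Step 16. [r1c4∈{5}] r1c4 has the single candidate 5. So r1c4=5.
Step 17. [r2c3∈{1}] r2c3 has the single candidate 1, so r2c3=1.
Step 18. [r3c5∈{6}] only 6 remains possible at r3c5 ⇒ r3c5=6.
Step 19. [r5c5∈{5}] only 5 remains possible at r5c5, so r5c5=5.
Step 20. [r6c3∈{6}] r6c3 has the single candidate 6 ⇒ r6c3=6.

Answer: 6 2 3 5 1 4 / 5 4 1 6 3 2 / 4 3 2 1 6 5 / 1 6 5 4 2 3 / 2 1 4 3 5 6 / 3 5 6 2 4 1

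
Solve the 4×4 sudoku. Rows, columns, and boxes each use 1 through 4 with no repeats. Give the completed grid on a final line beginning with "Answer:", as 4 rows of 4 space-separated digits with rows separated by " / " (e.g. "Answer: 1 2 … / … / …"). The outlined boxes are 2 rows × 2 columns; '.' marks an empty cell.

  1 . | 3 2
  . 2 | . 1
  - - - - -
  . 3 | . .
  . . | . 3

Step 1. [r3c4∈{4}] r3c4 has the single candidate 4. So r3c4=4.
Step 2. [r1c2∈{4}] r1c2 is down to just 4 ⇒ r1c2=4.
Step 3. [r3c3∈{1,2}] across row 3, 1 lands solely at r3c3. So r3c3=1.
Step 4. [r3c1∈{2}] r3c1 has the single candidate 2, so r3c1=2.
Step 5. [r4c3∈{2}] only 2 remains possible at r4c3, so r4c3=2.
Step 6. [r4c1∈{4}] nothing but 4 survives at r4c1. So r4c1=4.
Step 7. [r2c3∈{4}] only 4 remains possible at r2c3, so r2c3=4.
Step 8. [r2c1∈{3}] nothing but 3 survives at r2c1, so r2c1=3.
Step 9. [r4c2∈{1}] only 1 remains possible at r4c2 ⇒ r4c2=1.

Answer: 1 4 3 2 / 3 2 4 1 / 2 3 1 4 / 4 1 2 3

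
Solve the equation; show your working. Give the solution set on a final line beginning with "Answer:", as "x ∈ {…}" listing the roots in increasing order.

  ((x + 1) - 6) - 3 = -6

Step 1. [((x + 1) - 6) - 3 = -6] the outer -3 inverts by adding 3 ⇒ sub: (x + 1) - 6 = -3.
Step 2. [(x + 1) - 6 = -3] 6 comes off first (add 6), so sub: x + 1 = 3.
Step 3. [x + 1 = 3] peel the +1: subtract 1 from each side. So sub: x = 2.

Answer: x ∈ {2}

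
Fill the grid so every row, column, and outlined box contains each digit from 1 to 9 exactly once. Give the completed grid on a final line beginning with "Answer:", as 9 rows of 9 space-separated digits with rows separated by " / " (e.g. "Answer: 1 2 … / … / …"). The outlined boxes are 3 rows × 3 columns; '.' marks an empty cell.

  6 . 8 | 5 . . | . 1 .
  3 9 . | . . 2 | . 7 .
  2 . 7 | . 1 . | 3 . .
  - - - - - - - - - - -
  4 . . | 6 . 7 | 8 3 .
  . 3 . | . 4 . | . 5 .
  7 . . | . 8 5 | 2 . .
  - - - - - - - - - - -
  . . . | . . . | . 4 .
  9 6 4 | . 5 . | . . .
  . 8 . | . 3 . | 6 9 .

Step 1. [r6c2∈{1}] r6c2 has the single candidate 1, so r6c2=1.
Step 2. [r4c9∈{1,9}] in row 4, 1 fits only at r4c9, so r4c9=1.
Step 3. [r7c2∈{2,5,7}] in col 2, 7 fits only at r7c2 ⇒ r7c2=7.
Step 4. [r1c9∈{2,4,9}] row 1 places 2 nowhere but r1c9. So r1c9=2.
Step 5. [r4c2∈{2,5}] col 2 places 2 nowhere but r4c2. So r4c2=2.
Step 6. [r7c5∈{2,6,9}] 2 has one home in col 5: r7c5, so r7c5=2.
Step 7. [r4c5∈{9}] r4c5's peers cover all but 9. So r4c5=9.
Step 8. [r7c6∈{1,6,8,9}] r7c6 is the only open cell in row 7 admitting 6 ⇒ r7c6=6.
Step 9. [r6c9∈{4,6,9}] row 6 places 4 nowhere but r6c9. So r6c9=4.
Step 10. [r5c6∈{1}] r5c6 is down to just 1. So r5c6=1.
Step 11. [r8c6∈{8}] r8c6's peers cover all but 8. So r8c6=8.
Step 12. [r7c9∈{3,5,8}] 8 has one home in row 7: r7c9, so r7c9=8.
Step 13. [r4c3∈{5}] only 5 remains possible at r4c3. So r4c3=5.
Step 14. [r6c8∈{6}] r6c8 is down to just 6. So r6c8=6.
Step 15. [r3c9∈{5,6,9}] 6 has one home in row 3: r3c9. So r3c9=6.
Step 16. [r5c9∈{7,9}] col 9 places 9 nowhere but r5c9 ⇒ r5c9=9.
Step 17. [r9c6∈{4}] r9c6 has the single candidate 4. So r9c6=4.
Step 18. [r2c3∈{1}] only 1 remains possible at r2c3, so r2c3=1.
Step 19. [r2c4∈{4,8}] 8 has one home in row 2: r2c4. So r2c4=8.
Step 20. [r1c2∈{4}] r1c2 has the single candidate 4 ⇒ r1c2=4.
Step 21. [r7c4∈{1,9}] row 7 places 9 nowhere but r7c4. So r7c4=9.
Step 22. [r2c9∈{5}] r2c9's peers cover all but 5, so r2c9=5.
Step 23. [r9c9∈{7}] nothing but 7 survives at r9c9 ⇒ r9c9=7.
Step 24. [r8c7∈{1}] r8c7 has the single candidate 1. So r8c7=1.
Step 25. [r7c1∈{1,5}] r7c1 is the only open cell in row 7 admitting 1, so r7c1=1.
Step 26. [r1c6∈{3,9}] r1c6 is the only open cell in row 1 admitting 3 ⇒ r1c6=3.
Step 27. [r1c7∈{9}] nothing but 9 survives at r1c7 ⇒ r1c7=9.
Step 28. [r3c6∈{9}] r3c6 has the single candidate 9, so r3c6=9.
Step 29. [r5c7∈{7}] r5c7 has the single candidate 7, so r5c7=7.
Step 30. [r5c1∈{8}] r5c1 has the single candidate 8. So r5c1=8.
Step 31. [r8c4∈{7}] r8c4's peers cover all but 7. So r8c4=7.
Step 32. [r5c3∈{6}] nothing but 6 survives at r5c3, so r5c3=6.
Step 33. [r6c3∈{9}] nothing but 9 survives at r6c3 ⇒ r6c3=9.
Step 34. [r9c1∈{5}] nothing but 5 survives at r9c1, so r9c1=5.
Step 35. [r3c2∈{5}] r3c2 is down to just 5, so r3c2=5.
Step 36. [r3c4∈{4}] r3c4 has the single candidate 4, so r3c4=4.
Step 37. [r8c9∈{3}] only 3 remains possible at r8c9, so r8c9=3.
Step 38. [r7c7∈{5}] nothing but 5 survives at r7c7 ⇒ r7c7=5.
Step 39. [r2c7∈{4}] nothing but 4 survives at r2c7 ⇒ r2c7=4.
Step 40. [r2c5∈{6}] r2c5's peers cover all but 6. So r2c5=6.
Step 41. [r9c3∈{2}] only 2 remains possible at r9c3 ⇒ r9c3=2.
Step 42. [r5c4∈{2}] only 2 remains possible at r5c4, so r5c4=2.
Step 43. [r8c8∈{2}] nothing but 2 survives at r8c8. So r8c8=2.
Step 44. [r3c8∈{8}] r3c8 is down to just 8 ⇒ r3c8=8.
Step 45. [r6c4∈{3}] r6c4's peers cover all but 3, so r6c4=3.
Step 46. [r1c5∈{7}] r1c5 is down to just 7 ⇒ r1c5=7.
Step 47. [r7c3∈{3}] r7c3 is down to just 3. So r7c3=3.
Step 48. [r9c4∈{1}] r9c4 is down to just 1, so r9c4=1.

Answer: 6 4 8 5 7 3 9 1 2 / 3 9 1 8 6 2 4 7 5 / 2 5 7 4 1 9 3 8 6 / 4 2 5 6 9 7 8 3 1 / 8 3 6 2 4 1 7 5 9 / 7 1 9 3 8 5 2 6 4 / 1 7 3 9 2 6 5 4 8 / 9 6 4 7 5 8 1 2 3 / 5 8 2 1 3 4 6 9 7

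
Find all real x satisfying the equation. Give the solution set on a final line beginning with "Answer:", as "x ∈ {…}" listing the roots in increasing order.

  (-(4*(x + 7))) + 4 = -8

Step 1. [(-(4*(x + 7))) + 4 = -8] +4 is outermost — subtract 4 both sides ⇒ sub: -(4*(x + 7)) = -12.
Step 2. [-(4*(x + 7)) = -12] flip signs both sides ⇒ neg: 4*(x + 7) = 12.
Step 3. [4*(x + 7) = 12] divide by the outer 4, so div: x + 7 = 3.
Step 4. [x + 7 = 3] +7 is outermost — subtract 7 both sides ⇒ sub: x = -4.

Answer: x ∈ {-4}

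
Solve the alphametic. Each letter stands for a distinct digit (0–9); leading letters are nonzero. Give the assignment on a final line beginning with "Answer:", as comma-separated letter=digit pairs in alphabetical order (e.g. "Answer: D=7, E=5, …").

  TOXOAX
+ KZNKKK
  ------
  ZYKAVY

Step 1. [col 1: X + K ≡ Y (mod 10)] several values work for K in column 1 (X + K ≡ Y (mod 10), carry-in 0); try K=3 ⇒ K=3.
Step 2. [col 1: X + K ≡ Y (mod 10)] X=7 is one option consistent with column 1 (X + K ≡ Y (mod 10), carry-in 0) — take it ⇒ X=7.
Step 3. [col 1: X + K ≡ Y (mod 10)] in column 1 we have X+K≡Y with carry-in 0; given X=7, K=3 and digits 3,7 already taken and all letters distinct, that pins Y to 0. So Y=0.
Step 4. [col 2: A + K ≡ V (mod 10)] no forcing yet in column 2 (carry-in 1); A=8 is free and consistent — try it. So A=8.
Step 5. [col 2: A + K ≡ V (mod 10)] in column 2 we have A+K≡V with carry-in 1; given A=8, K=3 and digits 0,3,7,8 already taken and all letters distinct, that pins V to 2, so V=2.
Step 6. [col 3: O + K ≡ A (mod 10)] from column 3 (K=3, A=8, carry-in 1, digits 0,2,3,7,8 already taken and all letters distinct): O must equal 4. So O=4.
Step 7. [col 4: X + N ≡ K (mod 10)] from column 4 (X=7, K=3, carry-in 0, digits 0,2,3,4,7,8 already taken and all letters distinct): N must equal 6 ⇒ N=6.
Step 8. [col 5: O + Z ≡ Y (mod 10)] from column 5 (O=4, Y=0, carry-in 1, digits 0,2,3,4,6,7,8 already taken and all letters distinct): Z must equal 5 ⇒ Z=5.
Step 9. [col 6: T + K ≡ Z (mod 10)] column 6 reads T+K+carry(1)=Z with K=3, Z=5; with digits 0,2,3,4,5,6,7,8 already taken and all letters distinct, the only value for T is 1, so T=1.

Answer: A=8, K=3, N=6, O=4, T=1, V=2, X=7, Y=0, Z=5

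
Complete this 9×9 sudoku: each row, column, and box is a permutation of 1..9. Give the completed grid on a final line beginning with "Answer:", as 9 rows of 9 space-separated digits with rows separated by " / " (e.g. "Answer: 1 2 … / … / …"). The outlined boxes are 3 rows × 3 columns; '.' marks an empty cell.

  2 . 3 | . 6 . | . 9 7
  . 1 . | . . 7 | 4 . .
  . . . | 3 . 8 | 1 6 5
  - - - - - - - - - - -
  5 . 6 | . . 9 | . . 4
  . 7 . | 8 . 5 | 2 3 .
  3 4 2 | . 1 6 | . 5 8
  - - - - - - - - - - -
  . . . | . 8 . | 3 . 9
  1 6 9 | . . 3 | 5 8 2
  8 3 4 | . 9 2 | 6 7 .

Step 1. [r6c4∈{7}] r6c4's peers cover all but 7. So r6c4=7.
Step 2. [r3c5∈{2,4}] 2 has one home in row 3: r3c5. So r3c5=2.
Step 3. [r9c4∈{1,5}] 5 has one home in row 9: r9c4 ⇒ r9c4=5.
Step 4. [r8c4∈{4}] r8c4 has the single candidate 4, so r8c4=4.
Step 5. [r7c6∈{1}] r7c6 is down to just 1, so r7c6=1.
Step 6. [r1c2∈{5,8}] across row 1, 5 lands solely at r1c2 ⇒ r1c2=5.
Step 7. [r7c1∈{7}] r7c1 has the single candidate 7, so r7c1=7.
Step 8. [r3c2∈{9}] r3c2's peers cover all but 9, so r3c2=9.
Step 9. [r9c9∈{1}] r9c9 has the single candidate 1. So r9c9=1.
Step 10. [r7c8∈{4}] nothing but 4 survives at r7c8. So r7c8=4.
Step 11. [r1c7∈{8}] r1c7 has the single candidate 8, so r1c7=8.
Step 12. [r2c4∈{9}] only 9 remains possible at r2c4, so r2c4=9.
Step 13. [r7c4∈{6}] r7c4 has the single candidate 6, so r7c4=6.
Step 14. [r2c8∈{2}] r2c8 is down to just 2, so r2c8=2.
Step 15. [r1c4∈{1}] nothing but 1 survives at r1c4, so r1c4=1.
Step 16. [r8c5∈{7}] r8c5 is down to just 7, so r8c5=7.
Step 17. [r5c3∈{1}] r5c3's peers cover all but 1, so r5c3=1.
Step 18. [r6c7∈{9}] r6c7's peers cover all but 9, so r6c7=9.
Step 19. [r5c9∈{6}] r5c9 has the single candidate 6. So r5c9=6.
Step 20. [r1c6∈{4}] only 4 remains possible at r1c6 ⇒ r1c6=4.
Step 21. [r7c2∈{2}] nothing but 2 survives at r7c2 ⇒ r7c2=2.
Step 22. [r5c1∈{9}] nothing but 9 survives at r5c1 ⇒ r5c1=9.
Step 23. [r2c3∈{8}] r2c3 is down to just 8. So r2c3=8.
Step 24. [r2c5∈{5}] r2c5 has the single candidate 5, so r2c5=5.
Step 25. [r3c1∈{4}] r3c1 is down to just 4, so r3c1=4.
Step 26. [r3c3∈{7}] only 7 remains possible at r3c3, so r3c3=7.
Step 27. [r4c5∈{3}] r4c5 is down to just 3, so r4c5=3.
Step 28. [r5c5∈{4}] r5c5 is down to just 4, so r5c5=4.
Step 29. [r4c8∈{1}] nothing but 1 survives at r4c8. So r4c8=1.
Step 30. [r2c9∈{3}] only 3 remains possible at r2c9 ⇒ r2c9=3.
Step 31. [r4c4∈{2}] r4c4 is down to just 2. So r4c4=2.
Step 32. [r2c1∈{6}] only 6 remains possible at r2c1. So r2c1=6.
Step 33. [r7c3∈{5}] only 5 remains possible at r7c3, so r7c3=5.
Step 34. [r4c7∈{7}] r4c7's peers cover all but 7 ⇒ r4c7=7.
Step 35. [r4c2∈{8}] only 8 remains possible at r4c2 ⇒ r4c2=8.

Answer: 2 5 3 1 6 4 8 9 7 / 6 1 8 9 5 7 4 2 3 / 4 9 7 3 2 8 1 6 5 / 5 8 6 2 3 9 7 1 4 / 9 7 1 8 4 5 2 3 6 / 3 4 2 7 1 6 9 5 8 / 7 2 5 6 8 1 3 4 9 / 1 6 9 4 7 3 5 8 2 / 8 3 4 5 9 2 6 7 1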